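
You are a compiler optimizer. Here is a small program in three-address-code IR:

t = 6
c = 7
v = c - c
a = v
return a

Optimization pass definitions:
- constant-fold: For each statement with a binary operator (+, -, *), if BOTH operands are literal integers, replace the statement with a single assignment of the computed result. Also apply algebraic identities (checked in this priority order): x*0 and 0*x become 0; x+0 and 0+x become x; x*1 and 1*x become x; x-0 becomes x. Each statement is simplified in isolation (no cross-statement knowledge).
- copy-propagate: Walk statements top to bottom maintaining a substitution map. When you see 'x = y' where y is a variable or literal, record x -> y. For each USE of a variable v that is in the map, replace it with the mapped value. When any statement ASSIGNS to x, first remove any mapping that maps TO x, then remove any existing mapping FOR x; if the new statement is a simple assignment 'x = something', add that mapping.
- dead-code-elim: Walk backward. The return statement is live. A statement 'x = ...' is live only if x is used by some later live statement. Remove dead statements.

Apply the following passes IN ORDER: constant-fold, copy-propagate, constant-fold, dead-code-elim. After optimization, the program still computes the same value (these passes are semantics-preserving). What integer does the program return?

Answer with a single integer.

Answer: 0

Derivation:
Initial IR:
  t = 6
  c = 7
  v = c - c
  a = v
  return a
After constant-fold (5 stmts):
  t = 6
  c = 7
  v = c - c
  a = v
  return a
After copy-propagate (5 stmts):
  t = 6
  c = 7
  v = 7 - 7
  a = v
  return v
After constant-fold (5 stmts):
  t = 6
  c = 7
  v = 0
  a = v
  return v
After dead-code-elim (2 stmts):
  v = 0
  return v
Evaluate:
  t = 6  =>  t = 6
  c = 7  =>  c = 7
  v = c - c  =>  v = 0
  a = v  =>  a = 0
  return a = 0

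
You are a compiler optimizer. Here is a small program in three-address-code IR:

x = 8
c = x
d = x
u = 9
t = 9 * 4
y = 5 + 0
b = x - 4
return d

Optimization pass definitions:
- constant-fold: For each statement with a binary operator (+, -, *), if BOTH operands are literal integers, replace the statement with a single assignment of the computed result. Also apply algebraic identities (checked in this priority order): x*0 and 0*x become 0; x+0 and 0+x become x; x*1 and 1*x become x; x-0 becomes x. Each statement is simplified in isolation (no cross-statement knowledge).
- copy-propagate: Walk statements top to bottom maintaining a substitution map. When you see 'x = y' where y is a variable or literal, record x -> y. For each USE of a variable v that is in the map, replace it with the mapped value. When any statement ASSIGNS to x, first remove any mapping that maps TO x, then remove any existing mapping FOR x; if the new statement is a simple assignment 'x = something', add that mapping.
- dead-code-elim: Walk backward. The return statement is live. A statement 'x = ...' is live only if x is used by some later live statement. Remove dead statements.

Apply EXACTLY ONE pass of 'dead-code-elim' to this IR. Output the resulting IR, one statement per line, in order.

Answer: x = 8
d = x
return d

Derivation:
Applying dead-code-elim statement-by-statement:
  [8] return d  -> KEEP (return); live=['d']
  [7] b = x - 4  -> DEAD (b not live)
  [6] y = 5 + 0  -> DEAD (y not live)
  [5] t = 9 * 4  -> DEAD (t not live)
  [4] u = 9  -> DEAD (u not live)
  [3] d = x  -> KEEP; live=['x']
  [2] c = x  -> DEAD (c not live)
  [1] x = 8  -> KEEP; live=[]
Result (3 stmts):
  x = 8
  d = x
  return d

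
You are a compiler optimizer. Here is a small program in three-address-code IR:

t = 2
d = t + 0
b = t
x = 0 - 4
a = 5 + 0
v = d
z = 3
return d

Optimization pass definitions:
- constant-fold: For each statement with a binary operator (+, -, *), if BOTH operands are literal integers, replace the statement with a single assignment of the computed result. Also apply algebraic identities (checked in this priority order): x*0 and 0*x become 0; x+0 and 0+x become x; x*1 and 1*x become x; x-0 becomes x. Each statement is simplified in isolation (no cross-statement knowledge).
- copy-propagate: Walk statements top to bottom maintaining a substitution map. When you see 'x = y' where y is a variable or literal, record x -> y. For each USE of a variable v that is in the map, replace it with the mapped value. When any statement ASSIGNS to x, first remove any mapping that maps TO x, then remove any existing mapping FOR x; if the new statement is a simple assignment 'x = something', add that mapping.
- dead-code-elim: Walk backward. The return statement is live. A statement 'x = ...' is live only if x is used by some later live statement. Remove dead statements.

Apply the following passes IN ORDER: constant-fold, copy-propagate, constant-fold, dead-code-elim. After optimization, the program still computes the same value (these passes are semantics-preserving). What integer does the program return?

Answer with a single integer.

Initial IR:
  t = 2
  d = t + 0
  b = t
  x = 0 - 4
  a = 5 + 0
  v = d
  z = 3
  return d
After constant-fold (8 stmts):
  t = 2
  d = t
  b = t
  x = -4
  a = 5
  v = d
  z = 3
  return d
After copy-propagate (8 stmts):
  t = 2
  d = 2
  b = 2
  x = -4
  a = 5
  v = 2
  z = 3
  return 2
After constant-fold (8 stmts):
  t = 2
  d = 2
  b = 2
  x = -4
  a = 5
  v = 2
  z = 3
  return 2
After dead-code-elim (1 stmts):
  return 2
Evaluate:
  t = 2  =>  t = 2
  d = t + 0  =>  d = 2
  b = t  =>  b = 2
  x = 0 - 4  =>  x = -4
  a = 5 + 0  =>  a = 5
  v = d  =>  v = 2
  z = 3  =>  z = 3
  return d = 2

Answer: 2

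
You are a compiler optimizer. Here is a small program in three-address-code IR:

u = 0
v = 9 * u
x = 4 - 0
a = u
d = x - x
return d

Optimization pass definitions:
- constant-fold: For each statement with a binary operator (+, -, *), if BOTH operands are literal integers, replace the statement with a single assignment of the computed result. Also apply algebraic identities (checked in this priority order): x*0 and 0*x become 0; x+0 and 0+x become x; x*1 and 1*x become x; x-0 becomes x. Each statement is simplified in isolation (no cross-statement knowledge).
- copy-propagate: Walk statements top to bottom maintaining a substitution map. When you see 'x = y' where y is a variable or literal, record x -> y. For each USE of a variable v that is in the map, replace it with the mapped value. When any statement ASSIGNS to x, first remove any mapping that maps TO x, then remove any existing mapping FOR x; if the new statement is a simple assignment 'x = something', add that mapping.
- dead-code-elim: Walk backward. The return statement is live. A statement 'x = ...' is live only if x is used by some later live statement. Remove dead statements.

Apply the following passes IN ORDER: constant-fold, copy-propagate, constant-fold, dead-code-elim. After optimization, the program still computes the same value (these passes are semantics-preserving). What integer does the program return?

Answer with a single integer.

Initial IR:
  u = 0
  v = 9 * u
  x = 4 - 0
  a = u
  d = x - x
  return d
After constant-fold (6 stmts):
  u = 0
  v = 9 * u
  x = 4
  a = u
  d = x - x
  return d
After copy-propagate (6 stmts):
  u = 0
  v = 9 * 0
  x = 4
  a = 0
  d = 4 - 4
  return d
After constant-fold (6 stmts):
  u = 0
  v = 0
  x = 4
  a = 0
  d = 0
  return d
After dead-code-elim (2 stmts):
  d = 0
  return d
Evaluate:
  u = 0  =>  u = 0
  v = 9 * u  =>  v = 0
  x = 4 - 0  =>  x = 4
  a = u  =>  a = 0
  d = x - x  =>  d = 0
  return d = 0

Answer: 0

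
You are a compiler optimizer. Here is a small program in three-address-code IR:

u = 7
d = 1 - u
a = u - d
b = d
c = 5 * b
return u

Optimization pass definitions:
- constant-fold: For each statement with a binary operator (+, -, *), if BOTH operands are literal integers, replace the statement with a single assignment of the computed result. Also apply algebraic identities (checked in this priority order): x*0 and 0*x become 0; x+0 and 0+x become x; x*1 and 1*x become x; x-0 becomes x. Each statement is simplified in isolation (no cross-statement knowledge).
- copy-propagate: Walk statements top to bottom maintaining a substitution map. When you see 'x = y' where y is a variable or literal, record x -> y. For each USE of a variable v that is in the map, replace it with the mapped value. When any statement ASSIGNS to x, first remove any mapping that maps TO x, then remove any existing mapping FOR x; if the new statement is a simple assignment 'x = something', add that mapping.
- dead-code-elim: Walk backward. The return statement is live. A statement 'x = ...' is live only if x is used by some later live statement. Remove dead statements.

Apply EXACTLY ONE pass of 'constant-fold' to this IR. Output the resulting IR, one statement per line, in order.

Answer: u = 7
d = 1 - u
a = u - d
b = d
c = 5 * b
return u

Derivation:
Applying constant-fold statement-by-statement:
  [1] u = 7  (unchanged)
  [2] d = 1 - u  (unchanged)
  [3] a = u - d  (unchanged)
  [4] b = d  (unchanged)
  [5] c = 5 * b  (unchanged)
  [6] return u  (unchanged)
Result (6 stmts):
  u = 7
  d = 1 - u
  a = u - d
  b = d
  c = 5 * b
  return u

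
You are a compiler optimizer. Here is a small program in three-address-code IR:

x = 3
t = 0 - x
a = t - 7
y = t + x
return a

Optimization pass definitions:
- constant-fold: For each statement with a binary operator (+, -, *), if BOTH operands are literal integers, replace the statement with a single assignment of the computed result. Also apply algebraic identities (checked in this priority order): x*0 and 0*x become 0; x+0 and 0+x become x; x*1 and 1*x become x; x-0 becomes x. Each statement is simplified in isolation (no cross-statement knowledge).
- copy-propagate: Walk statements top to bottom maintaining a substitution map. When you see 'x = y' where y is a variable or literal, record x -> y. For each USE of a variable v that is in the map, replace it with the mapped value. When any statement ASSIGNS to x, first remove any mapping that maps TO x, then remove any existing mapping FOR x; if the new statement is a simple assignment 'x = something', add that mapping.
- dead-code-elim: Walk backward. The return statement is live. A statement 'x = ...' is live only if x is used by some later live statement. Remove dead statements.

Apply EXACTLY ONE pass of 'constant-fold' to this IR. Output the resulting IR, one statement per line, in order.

Answer: x = 3
t = 0 - x
a = t - 7
y = t + x
return a

Derivation:
Applying constant-fold statement-by-statement:
  [1] x = 3  (unchanged)
  [2] t = 0 - x  (unchanged)
  [3] a = t - 7  (unchanged)
  [4] y = t + x  (unchanged)
  [5] return a  (unchanged)
Result (5 stmts):
  x = 3
  t = 0 - x
  a = t - 7
  y = t + x
  return a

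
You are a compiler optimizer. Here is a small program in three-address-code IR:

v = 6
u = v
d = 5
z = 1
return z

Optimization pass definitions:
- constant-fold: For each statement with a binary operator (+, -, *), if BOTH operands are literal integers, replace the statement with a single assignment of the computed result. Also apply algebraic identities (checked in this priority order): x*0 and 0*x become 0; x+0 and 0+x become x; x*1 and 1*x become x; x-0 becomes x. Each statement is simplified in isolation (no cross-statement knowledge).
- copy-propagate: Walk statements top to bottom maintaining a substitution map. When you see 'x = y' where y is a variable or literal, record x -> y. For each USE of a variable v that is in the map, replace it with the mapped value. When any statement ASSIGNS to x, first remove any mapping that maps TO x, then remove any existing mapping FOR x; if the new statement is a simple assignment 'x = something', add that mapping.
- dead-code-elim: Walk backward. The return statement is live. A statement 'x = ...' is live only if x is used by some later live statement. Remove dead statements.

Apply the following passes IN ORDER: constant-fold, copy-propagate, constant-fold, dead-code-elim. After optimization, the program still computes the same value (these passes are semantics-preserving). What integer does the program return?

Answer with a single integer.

Initial IR:
  v = 6
  u = v
  d = 5
  z = 1
  return z
After constant-fold (5 stmts):
  v = 6
  u = v
  d = 5
  z = 1
  return z
After copy-propagate (5 stmts):
  v = 6
  u = 6
  d = 5
  z = 1
  return 1
After constant-fold (5 stmts):
  v = 6
  u = 6
  d = 5
  z = 1
  return 1
After dead-code-elim (1 stmts):
  return 1
Evaluate:
  v = 6  =>  v = 6
  u = v  =>  u = 6
  d = 5  =>  d = 5
  z = 1  =>  z = 1
  return z = 1

Answer: 1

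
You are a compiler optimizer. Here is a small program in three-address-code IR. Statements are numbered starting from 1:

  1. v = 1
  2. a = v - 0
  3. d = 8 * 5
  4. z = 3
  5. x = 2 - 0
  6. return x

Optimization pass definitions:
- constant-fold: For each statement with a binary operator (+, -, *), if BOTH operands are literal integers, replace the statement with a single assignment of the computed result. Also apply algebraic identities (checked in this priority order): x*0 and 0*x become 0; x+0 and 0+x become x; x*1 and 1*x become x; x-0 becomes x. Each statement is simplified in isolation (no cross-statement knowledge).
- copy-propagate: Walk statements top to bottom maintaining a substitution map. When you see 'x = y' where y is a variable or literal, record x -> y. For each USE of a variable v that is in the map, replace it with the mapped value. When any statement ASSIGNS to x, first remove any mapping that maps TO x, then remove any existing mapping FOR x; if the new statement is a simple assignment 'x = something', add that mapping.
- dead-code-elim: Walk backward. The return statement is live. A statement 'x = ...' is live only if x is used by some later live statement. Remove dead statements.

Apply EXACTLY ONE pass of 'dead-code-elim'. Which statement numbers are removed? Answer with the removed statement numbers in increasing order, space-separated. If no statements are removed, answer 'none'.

Backward liveness scan:
Stmt 1 'v = 1': DEAD (v not in live set [])
Stmt 2 'a = v - 0': DEAD (a not in live set [])
Stmt 3 'd = 8 * 5': DEAD (d not in live set [])
Stmt 4 'z = 3': DEAD (z not in live set [])
Stmt 5 'x = 2 - 0': KEEP (x is live); live-in = []
Stmt 6 'return x': KEEP (return); live-in = ['x']
Removed statement numbers: [1, 2, 3, 4]
Surviving IR:
  x = 2 - 0
  return x

Answer: 1 2 3 4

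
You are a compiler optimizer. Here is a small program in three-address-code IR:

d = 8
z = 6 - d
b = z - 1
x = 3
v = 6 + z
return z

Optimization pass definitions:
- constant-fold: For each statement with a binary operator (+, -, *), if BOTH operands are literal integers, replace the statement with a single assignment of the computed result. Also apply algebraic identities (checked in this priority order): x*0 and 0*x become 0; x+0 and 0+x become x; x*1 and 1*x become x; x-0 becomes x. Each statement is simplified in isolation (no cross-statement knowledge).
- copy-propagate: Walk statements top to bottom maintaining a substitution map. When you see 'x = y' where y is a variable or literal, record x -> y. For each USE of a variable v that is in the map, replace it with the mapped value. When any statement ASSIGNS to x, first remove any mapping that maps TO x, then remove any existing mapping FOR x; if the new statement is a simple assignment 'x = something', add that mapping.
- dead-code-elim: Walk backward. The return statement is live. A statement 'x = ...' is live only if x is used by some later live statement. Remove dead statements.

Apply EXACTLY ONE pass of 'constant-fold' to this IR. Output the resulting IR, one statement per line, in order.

Applying constant-fold statement-by-statement:
  [1] d = 8  (unchanged)
  [2] z = 6 - d  (unchanged)
  [3] b = z - 1  (unchanged)
  [4] x = 3  (unchanged)
  [5] v = 6 + z  (unchanged)
  [6] return z  (unchanged)
Result (6 stmts):
  d = 8
  z = 6 - d
  b = z - 1
  x = 3
  v = 6 + z
  return z

Answer: d = 8
z = 6 - d
b = z - 1
x = 3
v = 6 + z
return z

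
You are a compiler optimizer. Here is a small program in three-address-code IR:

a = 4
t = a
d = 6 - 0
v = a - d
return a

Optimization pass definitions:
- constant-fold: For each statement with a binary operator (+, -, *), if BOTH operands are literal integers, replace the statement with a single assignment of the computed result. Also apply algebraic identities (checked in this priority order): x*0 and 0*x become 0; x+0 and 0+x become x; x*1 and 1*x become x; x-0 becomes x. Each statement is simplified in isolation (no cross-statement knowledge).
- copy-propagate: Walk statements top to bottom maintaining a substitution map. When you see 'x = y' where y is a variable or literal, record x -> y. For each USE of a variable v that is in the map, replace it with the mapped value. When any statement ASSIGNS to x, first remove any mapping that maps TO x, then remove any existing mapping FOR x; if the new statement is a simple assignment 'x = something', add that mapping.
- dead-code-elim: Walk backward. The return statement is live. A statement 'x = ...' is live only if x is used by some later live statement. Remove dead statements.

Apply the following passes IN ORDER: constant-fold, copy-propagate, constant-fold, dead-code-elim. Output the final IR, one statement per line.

Initial IR:
  a = 4
  t = a
  d = 6 - 0
  v = a - d
  return a
After constant-fold (5 stmts):
  a = 4
  t = a
  d = 6
  v = a - d
  return a
After copy-propagate (5 stmts):
  a = 4
  t = 4
  d = 6
  v = 4 - 6
  return 4
After constant-fold (5 stmts):
  a = 4
  t = 4
  d = 6
  v = -2
  return 4
After dead-code-elim (1 stmts):
  return 4

Answer: return 4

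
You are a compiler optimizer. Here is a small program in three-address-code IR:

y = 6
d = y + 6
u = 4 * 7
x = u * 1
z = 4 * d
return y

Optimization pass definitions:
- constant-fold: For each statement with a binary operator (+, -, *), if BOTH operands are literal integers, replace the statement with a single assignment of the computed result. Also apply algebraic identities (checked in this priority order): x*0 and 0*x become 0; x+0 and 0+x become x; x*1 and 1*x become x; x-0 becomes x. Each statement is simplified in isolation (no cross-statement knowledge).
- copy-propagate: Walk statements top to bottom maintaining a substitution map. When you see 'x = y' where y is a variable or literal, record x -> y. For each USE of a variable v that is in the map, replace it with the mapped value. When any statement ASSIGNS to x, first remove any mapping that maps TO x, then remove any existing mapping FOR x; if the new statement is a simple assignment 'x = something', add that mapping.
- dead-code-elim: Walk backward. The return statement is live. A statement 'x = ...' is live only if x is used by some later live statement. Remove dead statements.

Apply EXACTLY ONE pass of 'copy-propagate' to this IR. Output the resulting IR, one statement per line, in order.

Answer: y = 6
d = 6 + 6
u = 4 * 7
x = u * 1
z = 4 * d
return 6

Derivation:
Applying copy-propagate statement-by-statement:
  [1] y = 6  (unchanged)
  [2] d = y + 6  -> d = 6 + 6
  [3] u = 4 * 7  (unchanged)
  [4] x = u * 1  (unchanged)
  [5] z = 4 * d  (unchanged)
  [6] return y  -> return 6
Result (6 stmts):
  y = 6
  d = 6 + 6
  u = 4 * 7
  x = u * 1
  z = 4 * d
  return 6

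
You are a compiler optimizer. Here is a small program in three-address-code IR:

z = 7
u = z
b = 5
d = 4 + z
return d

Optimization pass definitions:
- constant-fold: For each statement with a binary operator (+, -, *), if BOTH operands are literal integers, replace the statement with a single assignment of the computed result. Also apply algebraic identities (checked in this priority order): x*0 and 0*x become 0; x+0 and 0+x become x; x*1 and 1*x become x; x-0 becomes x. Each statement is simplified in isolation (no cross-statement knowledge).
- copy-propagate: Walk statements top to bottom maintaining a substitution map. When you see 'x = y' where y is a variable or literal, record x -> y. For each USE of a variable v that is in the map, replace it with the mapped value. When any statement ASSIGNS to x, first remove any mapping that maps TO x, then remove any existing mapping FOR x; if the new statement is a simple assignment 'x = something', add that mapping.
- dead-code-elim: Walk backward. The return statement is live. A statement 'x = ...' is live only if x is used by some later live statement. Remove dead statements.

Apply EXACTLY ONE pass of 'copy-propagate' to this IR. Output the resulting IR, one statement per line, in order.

Answer: z = 7
u = 7
b = 5
d = 4 + 7
return d

Derivation:
Applying copy-propagate statement-by-statement:
  [1] z = 7  (unchanged)
  [2] u = z  -> u = 7
  [3] b = 5  (unchanged)
  [4] d = 4 + z  -> d = 4 + 7
  [5] return d  (unchanged)
Result (5 stmts):
  z = 7
  u = 7
  b = 5
  d = 4 + 7
  return d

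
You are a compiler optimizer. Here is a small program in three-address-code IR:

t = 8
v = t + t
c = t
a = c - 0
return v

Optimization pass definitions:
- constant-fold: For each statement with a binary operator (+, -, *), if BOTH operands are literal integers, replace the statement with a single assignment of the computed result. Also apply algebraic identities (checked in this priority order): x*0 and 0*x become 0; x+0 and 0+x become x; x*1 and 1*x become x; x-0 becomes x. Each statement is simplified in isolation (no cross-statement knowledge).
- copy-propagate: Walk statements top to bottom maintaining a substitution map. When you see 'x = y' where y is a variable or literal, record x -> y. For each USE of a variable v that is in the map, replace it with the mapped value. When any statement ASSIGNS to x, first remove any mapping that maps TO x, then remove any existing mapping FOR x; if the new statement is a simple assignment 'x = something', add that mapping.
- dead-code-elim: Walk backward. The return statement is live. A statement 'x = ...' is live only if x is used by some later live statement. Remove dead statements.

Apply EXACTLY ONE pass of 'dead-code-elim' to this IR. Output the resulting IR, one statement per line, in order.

Applying dead-code-elim statement-by-statement:
  [5] return v  -> KEEP (return); live=['v']
  [4] a = c - 0  -> DEAD (a not live)
  [3] c = t  -> DEAD (c not live)
  [2] v = t + t  -> KEEP; live=['t']
  [1] t = 8  -> KEEP; live=[]
Result (3 stmts):
  t = 8
  v = t + t
  return v

Answer: t = 8
v = t + t
return v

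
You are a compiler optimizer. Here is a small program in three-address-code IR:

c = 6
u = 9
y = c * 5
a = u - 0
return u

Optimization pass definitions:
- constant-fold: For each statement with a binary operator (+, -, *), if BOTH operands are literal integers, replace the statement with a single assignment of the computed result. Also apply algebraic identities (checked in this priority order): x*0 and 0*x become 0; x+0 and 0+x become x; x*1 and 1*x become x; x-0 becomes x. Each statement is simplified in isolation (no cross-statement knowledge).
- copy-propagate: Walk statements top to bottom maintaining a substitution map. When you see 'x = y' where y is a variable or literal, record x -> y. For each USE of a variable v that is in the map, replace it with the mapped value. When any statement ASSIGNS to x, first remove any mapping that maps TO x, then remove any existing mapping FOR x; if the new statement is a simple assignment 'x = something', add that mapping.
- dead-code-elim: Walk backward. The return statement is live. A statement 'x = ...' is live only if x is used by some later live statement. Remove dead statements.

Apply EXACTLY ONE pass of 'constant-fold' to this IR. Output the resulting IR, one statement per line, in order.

Applying constant-fold statement-by-statement:
  [1] c = 6  (unchanged)
  [2] u = 9  (unchanged)
  [3] y = c * 5  (unchanged)
  [4] a = u - 0  -> a = u
  [5] return u  (unchanged)
Result (5 stmts):
  c = 6
  u = 9
  y = c * 5
  a = u
  return u

Answer: c = 6
u = 9
y = c * 5
a = u
return u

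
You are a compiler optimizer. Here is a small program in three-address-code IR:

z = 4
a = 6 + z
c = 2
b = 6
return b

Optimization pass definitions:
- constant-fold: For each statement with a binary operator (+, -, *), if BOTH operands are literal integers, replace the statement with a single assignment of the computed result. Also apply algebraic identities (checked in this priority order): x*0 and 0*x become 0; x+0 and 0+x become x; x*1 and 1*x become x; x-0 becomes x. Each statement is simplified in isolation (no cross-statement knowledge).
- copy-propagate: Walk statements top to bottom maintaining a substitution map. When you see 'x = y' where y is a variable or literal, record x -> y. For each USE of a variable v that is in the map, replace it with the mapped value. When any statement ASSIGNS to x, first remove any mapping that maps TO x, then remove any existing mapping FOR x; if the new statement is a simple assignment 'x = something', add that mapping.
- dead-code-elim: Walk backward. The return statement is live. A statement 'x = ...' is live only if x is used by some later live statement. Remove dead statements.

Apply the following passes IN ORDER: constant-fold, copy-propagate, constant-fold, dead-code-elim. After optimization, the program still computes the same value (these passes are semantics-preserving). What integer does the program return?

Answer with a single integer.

Answer: 6

Derivation:
Initial IR:
  z = 4
  a = 6 + z
  c = 2
  b = 6
  return b
After constant-fold (5 stmts):
  z = 4
  a = 6 + z
  c = 2
  b = 6
  return b
After copy-propagate (5 stmts):
  z = 4
  a = 6 + 4
  c = 2
  b = 6
  return 6
After constant-fold (5 stmts):
  z = 4
  a = 10
  c = 2
  b = 6
  return 6
After dead-code-elim (1 stmts):
  return 6
Evaluate:
  z = 4  =>  z = 4
  a = 6 + z  =>  a = 10
  c = 2  =>  c = 2
  b = 6  =>  b = 6
  return b = 6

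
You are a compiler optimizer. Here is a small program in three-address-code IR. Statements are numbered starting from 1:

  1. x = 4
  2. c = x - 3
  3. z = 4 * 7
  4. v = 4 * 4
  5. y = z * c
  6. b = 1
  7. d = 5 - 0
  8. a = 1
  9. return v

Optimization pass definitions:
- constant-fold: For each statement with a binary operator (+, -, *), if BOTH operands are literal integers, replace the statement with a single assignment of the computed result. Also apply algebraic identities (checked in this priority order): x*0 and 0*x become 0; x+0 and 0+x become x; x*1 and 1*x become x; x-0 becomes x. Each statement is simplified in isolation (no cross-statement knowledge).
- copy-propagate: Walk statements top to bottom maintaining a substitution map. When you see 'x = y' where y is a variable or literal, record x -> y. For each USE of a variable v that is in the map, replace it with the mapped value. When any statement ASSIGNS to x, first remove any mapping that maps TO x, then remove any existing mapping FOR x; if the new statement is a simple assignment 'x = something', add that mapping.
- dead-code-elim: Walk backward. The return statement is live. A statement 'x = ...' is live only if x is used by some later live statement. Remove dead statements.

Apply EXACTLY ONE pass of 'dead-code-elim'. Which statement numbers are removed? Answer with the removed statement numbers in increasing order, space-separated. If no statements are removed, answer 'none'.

Backward liveness scan:
Stmt 1 'x = 4': DEAD (x not in live set [])
Stmt 2 'c = x - 3': DEAD (c not in live set [])
Stmt 3 'z = 4 * 7': DEAD (z not in live set [])
Stmt 4 'v = 4 * 4': KEEP (v is live); live-in = []
Stmt 5 'y = z * c': DEAD (y not in live set ['v'])
Stmt 6 'b = 1': DEAD (b not in live set ['v'])
Stmt 7 'd = 5 - 0': DEAD (d not in live set ['v'])
Stmt 8 'a = 1': DEAD (a not in live set ['v'])
Stmt 9 'return v': KEEP (return); live-in = ['v']
Removed statement numbers: [1, 2, 3, 5, 6, 7, 8]
Surviving IR:
  v = 4 * 4
  return v

Answer: 1 2 3 5 6 7 8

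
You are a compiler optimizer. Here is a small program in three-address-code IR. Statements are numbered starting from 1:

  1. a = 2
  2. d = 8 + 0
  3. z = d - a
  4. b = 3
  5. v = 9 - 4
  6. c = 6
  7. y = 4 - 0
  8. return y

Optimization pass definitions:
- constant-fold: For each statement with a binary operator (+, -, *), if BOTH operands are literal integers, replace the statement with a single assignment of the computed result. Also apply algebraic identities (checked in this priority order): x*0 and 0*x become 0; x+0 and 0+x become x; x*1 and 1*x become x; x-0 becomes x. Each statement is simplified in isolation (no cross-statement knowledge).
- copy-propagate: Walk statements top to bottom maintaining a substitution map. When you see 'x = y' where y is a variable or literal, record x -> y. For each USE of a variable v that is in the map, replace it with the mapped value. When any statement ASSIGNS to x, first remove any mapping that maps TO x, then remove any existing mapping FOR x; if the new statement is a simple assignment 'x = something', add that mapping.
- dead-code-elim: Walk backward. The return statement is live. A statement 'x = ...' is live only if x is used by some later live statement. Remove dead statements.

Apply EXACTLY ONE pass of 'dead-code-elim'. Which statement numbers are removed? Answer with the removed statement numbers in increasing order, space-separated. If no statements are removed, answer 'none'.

Backward liveness scan:
Stmt 1 'a = 2': DEAD (a not in live set [])
Stmt 2 'd = 8 + 0': DEAD (d not in live set [])
Stmt 3 'z = d - a': DEAD (z not in live set [])
Stmt 4 'b = 3': DEAD (b not in live set [])
Stmt 5 'v = 9 - 4': DEAD (v not in live set [])
Stmt 6 'c = 6': DEAD (c not in live set [])
Stmt 7 'y = 4 - 0': KEEP (y is live); live-in = []
Stmt 8 'return y': KEEP (return); live-in = ['y']
Removed statement numbers: [1, 2, 3, 4, 5, 6]
Surviving IR:
  y = 4 - 0
  return y

Answer: 1 2 3 4 5 6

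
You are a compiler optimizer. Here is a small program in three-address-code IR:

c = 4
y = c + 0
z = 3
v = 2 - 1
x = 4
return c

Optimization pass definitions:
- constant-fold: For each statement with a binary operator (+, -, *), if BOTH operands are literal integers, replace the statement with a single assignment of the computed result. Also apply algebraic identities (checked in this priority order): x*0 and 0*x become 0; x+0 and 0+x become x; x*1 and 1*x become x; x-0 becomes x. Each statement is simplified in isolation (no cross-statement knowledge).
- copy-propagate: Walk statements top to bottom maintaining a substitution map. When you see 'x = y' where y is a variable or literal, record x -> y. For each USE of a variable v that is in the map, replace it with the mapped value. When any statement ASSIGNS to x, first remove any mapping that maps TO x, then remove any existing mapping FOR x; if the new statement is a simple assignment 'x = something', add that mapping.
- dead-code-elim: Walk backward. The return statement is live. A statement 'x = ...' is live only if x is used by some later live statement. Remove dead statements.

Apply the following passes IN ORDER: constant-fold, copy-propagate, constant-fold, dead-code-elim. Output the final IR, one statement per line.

Initial IR:
  c = 4
  y = c + 0
  z = 3
  v = 2 - 1
  x = 4
  return c
After constant-fold (6 stmts):
  c = 4
  y = c
  z = 3
  v = 1
  x = 4
  return c
After copy-propagate (6 stmts):
  c = 4
  y = 4
  z = 3
  v = 1
  x = 4
  return 4
After constant-fold (6 stmts):
  c = 4
  y = 4
  z = 3
  v = 1
  x = 4
  return 4
After dead-code-elim (1 stmts):
  return 4

Answer: return 4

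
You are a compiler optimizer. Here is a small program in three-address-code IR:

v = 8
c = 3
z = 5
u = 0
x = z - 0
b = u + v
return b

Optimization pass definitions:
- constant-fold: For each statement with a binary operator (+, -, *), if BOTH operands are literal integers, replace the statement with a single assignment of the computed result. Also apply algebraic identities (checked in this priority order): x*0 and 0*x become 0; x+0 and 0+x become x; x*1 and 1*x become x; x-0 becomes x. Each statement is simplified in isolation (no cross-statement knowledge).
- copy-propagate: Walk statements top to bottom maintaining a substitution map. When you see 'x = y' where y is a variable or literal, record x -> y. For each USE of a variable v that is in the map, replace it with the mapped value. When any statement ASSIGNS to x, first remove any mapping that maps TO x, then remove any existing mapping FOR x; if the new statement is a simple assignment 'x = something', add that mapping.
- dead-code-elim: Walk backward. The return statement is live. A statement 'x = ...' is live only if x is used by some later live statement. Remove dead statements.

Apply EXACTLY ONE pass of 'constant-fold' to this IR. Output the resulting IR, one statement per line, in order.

Answer: v = 8
c = 3
z = 5
u = 0
x = z
b = u + v
return b

Derivation:
Applying constant-fold statement-by-statement:
  [1] v = 8  (unchanged)
  [2] c = 3  (unchanged)
  [3] z = 5  (unchanged)
  [4] u = 0  (unchanged)
  [5] x = z - 0  -> x = z
  [6] b = u + v  (unchanged)
  [7] return b  (unchanged)
Result (7 stmts):
  v = 8
  c = 3
  z = 5
  u = 0
  x = z
  b = u + v
  return b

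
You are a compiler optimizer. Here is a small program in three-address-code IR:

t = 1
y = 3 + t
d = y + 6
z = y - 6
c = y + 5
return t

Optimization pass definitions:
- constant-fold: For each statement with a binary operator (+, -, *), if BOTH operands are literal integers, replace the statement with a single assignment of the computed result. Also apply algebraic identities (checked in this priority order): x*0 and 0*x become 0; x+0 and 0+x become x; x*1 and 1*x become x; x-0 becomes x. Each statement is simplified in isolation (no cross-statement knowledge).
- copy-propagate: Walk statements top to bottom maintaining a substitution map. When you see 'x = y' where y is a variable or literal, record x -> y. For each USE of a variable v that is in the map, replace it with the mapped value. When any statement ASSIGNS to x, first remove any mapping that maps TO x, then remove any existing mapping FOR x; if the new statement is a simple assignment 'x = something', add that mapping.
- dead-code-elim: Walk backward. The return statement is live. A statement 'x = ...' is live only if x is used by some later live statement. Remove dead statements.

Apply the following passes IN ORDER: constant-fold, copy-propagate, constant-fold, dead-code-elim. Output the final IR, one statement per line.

Initial IR:
  t = 1
  y = 3 + t
  d = y + 6
  z = y - 6
  c = y + 5
  return t
After constant-fold (6 stmts):
  t = 1
  y = 3 + t
  d = y + 6
  z = y - 6
  c = y + 5
  return t
After copy-propagate (6 stmts):
  t = 1
  y = 3 + 1
  d = y + 6
  z = y - 6
  c = y + 5
  return 1
After constant-fold (6 stmts):
  t = 1
  y = 4
  d = y + 6
  z = y - 6
  c = y + 5
  return 1
After dead-code-elim (1 stmts):
  return 1

Answer: return 1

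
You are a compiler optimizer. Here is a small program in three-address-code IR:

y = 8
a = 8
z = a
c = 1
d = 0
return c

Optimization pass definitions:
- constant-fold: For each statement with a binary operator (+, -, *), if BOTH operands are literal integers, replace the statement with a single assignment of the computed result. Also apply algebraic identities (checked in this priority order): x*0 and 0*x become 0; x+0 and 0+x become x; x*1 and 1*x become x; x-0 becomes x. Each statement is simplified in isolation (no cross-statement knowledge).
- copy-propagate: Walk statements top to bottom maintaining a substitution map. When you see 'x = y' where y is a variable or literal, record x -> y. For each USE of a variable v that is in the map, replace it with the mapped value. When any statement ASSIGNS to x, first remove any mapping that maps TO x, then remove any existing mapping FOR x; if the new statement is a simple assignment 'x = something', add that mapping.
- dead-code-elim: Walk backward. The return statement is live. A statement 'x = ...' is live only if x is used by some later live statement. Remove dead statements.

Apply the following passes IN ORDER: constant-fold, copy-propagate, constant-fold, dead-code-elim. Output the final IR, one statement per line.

Initial IR:
  y = 8
  a = 8
  z = a
  c = 1
  d = 0
  return c
After constant-fold (6 stmts):
  y = 8
  a = 8
  z = a
  c = 1
  d = 0
  return c
After copy-propagate (6 stmts):
  y = 8
  a = 8
  z = 8
  c = 1
  d = 0
  return 1
After constant-fold (6 stmts):
  y = 8
  a = 8
  z = 8
  c = 1
  d = 0
  return 1
After dead-code-elim (1 stmts):
  return 1

Answer: return 1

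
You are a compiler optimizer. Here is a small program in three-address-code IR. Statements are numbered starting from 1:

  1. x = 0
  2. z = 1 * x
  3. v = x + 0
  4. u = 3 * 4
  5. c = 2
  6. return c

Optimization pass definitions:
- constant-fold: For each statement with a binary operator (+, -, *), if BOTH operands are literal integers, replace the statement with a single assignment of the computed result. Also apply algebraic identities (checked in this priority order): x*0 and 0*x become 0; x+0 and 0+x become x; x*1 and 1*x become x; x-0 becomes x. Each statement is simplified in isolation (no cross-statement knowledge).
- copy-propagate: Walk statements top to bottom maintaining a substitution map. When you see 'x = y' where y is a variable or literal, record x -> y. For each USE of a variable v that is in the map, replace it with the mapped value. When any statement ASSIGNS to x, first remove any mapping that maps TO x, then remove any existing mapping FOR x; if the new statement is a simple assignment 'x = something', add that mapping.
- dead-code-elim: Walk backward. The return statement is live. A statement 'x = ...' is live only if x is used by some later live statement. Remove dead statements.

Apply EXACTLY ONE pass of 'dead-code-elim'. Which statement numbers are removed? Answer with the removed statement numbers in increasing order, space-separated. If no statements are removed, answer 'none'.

Answer: 1 2 3 4

Derivation:
Backward liveness scan:
Stmt 1 'x = 0': DEAD (x not in live set [])
Stmt 2 'z = 1 * x': DEAD (z not in live set [])
Stmt 3 'v = x + 0': DEAD (v not in live set [])
Stmt 4 'u = 3 * 4': DEAD (u not in live set [])
Stmt 5 'c = 2': KEEP (c is live); live-in = []
Stmt 6 'return c': KEEP (return); live-in = ['c']
Removed statement numbers: [1, 2, 3, 4]
Surviving IR:
  c = 2
  return c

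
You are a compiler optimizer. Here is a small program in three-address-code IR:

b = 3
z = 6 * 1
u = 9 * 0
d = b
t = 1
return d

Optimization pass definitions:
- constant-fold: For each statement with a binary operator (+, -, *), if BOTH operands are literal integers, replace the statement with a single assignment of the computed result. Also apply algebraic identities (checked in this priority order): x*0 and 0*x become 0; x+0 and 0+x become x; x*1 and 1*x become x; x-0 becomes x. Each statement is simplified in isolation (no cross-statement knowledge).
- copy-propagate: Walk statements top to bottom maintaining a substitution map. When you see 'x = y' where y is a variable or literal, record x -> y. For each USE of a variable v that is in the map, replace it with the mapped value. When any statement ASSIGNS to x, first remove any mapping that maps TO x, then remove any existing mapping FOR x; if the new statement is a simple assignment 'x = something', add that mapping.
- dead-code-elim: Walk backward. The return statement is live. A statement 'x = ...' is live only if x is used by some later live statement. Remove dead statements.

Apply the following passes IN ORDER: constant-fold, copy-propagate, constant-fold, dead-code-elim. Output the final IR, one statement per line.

Answer: return 3

Derivation:
Initial IR:
  b = 3
  z = 6 * 1
  u = 9 * 0
  d = b
  t = 1
  return d
After constant-fold (6 stmts):
  b = 3
  z = 6
  u = 0
  d = b
  t = 1
  return d
After copy-propagate (6 stmts):
  b = 3
  z = 6
  u = 0
  d = 3
  t = 1
  return 3
After constant-fold (6 stmts):
  b = 3
  z = 6
  u = 0
  d = 3
  t = 1
  return 3
After dead-code-elim (1 stmts):
  return 3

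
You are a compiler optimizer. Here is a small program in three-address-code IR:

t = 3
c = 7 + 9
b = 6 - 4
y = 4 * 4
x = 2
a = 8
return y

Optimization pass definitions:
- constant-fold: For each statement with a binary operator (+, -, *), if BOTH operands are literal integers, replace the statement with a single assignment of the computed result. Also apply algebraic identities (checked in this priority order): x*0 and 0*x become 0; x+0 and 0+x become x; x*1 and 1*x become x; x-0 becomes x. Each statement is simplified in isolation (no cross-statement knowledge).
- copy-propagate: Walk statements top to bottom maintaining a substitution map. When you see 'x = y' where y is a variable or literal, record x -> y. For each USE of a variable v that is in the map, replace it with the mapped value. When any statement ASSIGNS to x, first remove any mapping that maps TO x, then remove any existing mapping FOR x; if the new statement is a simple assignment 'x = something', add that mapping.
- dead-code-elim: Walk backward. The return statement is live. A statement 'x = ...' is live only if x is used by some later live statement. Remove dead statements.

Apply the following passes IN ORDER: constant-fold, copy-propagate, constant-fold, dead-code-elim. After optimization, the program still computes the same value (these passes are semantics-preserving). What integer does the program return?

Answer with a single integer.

Initial IR:
  t = 3
  c = 7 + 9
  b = 6 - 4
  y = 4 * 4
  x = 2
  a = 8
  return y
After constant-fold (7 stmts):
  t = 3
  c = 16
  b = 2
  y = 16
  x = 2
  a = 8
  return y
After copy-propagate (7 stmts):
  t = 3
  c = 16
  b = 2
  y = 16
  x = 2
  a = 8
  return 16
After constant-fold (7 stmts):
  t = 3
  c = 16
  b = 2
  y = 16
  x = 2
  a = 8
  return 16
After dead-code-elim (1 stmts):
  return 16
Evaluate:
  t = 3  =>  t = 3
  c = 7 + 9  =>  c = 16
  b = 6 - 4  =>  b = 2
  y = 4 * 4  =>  y = 16
  x = 2  =>  x = 2
  a = 8  =>  a = 8
  return y = 16

Answer: 16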